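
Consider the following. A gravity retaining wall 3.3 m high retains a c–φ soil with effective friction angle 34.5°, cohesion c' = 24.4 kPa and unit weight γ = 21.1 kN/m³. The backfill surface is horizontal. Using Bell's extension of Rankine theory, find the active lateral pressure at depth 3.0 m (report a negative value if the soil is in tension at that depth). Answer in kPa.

K_a = (1 − sin φ)/(1 + sin φ) = 0.2768.
σ_a = K_a γ z − 2c√K_a = 0.2768×21.1×3.0 − 2×24.4×0.5261 = -8.153 kPa.

-8.15 kPa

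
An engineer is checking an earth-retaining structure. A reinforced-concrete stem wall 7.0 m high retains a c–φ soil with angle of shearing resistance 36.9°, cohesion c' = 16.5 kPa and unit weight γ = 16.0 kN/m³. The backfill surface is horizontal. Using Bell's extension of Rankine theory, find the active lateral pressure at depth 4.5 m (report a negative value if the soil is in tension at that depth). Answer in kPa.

1.49 kPa

K_a = (1 − sin φ)/(1 + sin φ) = 0.2497.
σ_a = K_a γ z − 2c√K_a = 0.2497×16.0×4.5 − 2×16.5×0.4997 = 1.487 kPa.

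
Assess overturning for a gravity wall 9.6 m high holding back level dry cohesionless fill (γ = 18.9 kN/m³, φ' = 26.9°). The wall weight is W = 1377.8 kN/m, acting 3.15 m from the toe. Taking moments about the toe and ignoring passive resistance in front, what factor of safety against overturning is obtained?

4.13

K_a = tan²(45° − 26.9°/2) = 0.3770.
P_a = ½K_aγH² = 0.5×0.3770×18.9×9.6² = 328.3 kN/m, acting at H/3 = 3.200 m above the base.
Overturning moment M_o = P_a × H/3 = 328.3 × 3.200 = 1051.
Resisting moment M_r = W × 3.15 = 1377.8 × 3.15 = 4340.
FS_overturning = M_r/M_o = 4340/1051 = 4.131.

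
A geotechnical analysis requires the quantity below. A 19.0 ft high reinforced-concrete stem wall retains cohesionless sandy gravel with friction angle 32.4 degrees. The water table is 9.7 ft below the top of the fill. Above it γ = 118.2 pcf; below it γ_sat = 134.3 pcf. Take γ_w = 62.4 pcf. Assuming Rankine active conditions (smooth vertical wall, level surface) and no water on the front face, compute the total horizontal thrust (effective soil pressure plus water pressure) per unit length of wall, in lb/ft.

K_a = tan²(45° − φ/2) = 0.3022.
γ' = 134.3 − 62.4 = 71.90 pcf. Depth below WT = 9.3 ft.
σ'_h at WT = K_a γ d_w = 346.5 psf; at base = 346.5 + K_a γ' × 9.3 = 548.6 psf.
P₁ (0–9.7 ft) = ½×346.5×9.7 = 1681. P₂ (9.7–19.0 ft) = ½(346.5+548.6)×9.3 = 4162.
P_w = ½ γ_w h₂² = 0.5×62.4×9.3² = 2698. Total = 1681+4162+2698 = 8541 lb/ft.

8540 lb/ft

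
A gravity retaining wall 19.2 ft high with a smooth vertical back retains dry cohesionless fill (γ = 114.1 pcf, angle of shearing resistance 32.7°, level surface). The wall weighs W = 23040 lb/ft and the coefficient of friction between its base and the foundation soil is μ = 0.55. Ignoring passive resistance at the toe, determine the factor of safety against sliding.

K_a = tan²(45° − 32.7°/2) = 0.2985.
P_a = ½K_aγH² = 0.5×0.2985×114.1×19.2² = 6278 lb/ft, acting at H/3 = 6.400 ft above the base.
FS_sliding = μW / P_a = 0.55×23040 / 6278 = 2.019.

2.02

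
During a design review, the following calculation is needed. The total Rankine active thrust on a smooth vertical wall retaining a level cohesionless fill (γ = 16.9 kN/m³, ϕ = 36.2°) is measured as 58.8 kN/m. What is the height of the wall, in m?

5.20 m

K_a = 0.2574. P_a = ½ K_a γ H² ⇒ H = √(2P_a/(K_a γ)).
H = √(2×58.8/(0.2574×16.9)) = 5.200 m.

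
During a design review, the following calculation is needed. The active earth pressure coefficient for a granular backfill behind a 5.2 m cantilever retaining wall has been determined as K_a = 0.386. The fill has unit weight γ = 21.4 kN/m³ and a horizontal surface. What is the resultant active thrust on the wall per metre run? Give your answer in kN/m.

112 kN/m

P = ½ K_a γ H² = 0.5 × 0.386 × 21.4 × 5.2² = 111.7 kN/m.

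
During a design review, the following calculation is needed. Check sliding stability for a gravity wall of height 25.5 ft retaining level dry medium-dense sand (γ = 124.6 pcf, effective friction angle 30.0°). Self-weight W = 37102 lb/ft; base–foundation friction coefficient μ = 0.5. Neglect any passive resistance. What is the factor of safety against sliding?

1.37

K_a = tan²(45° − 30.0°/2) = 0.3333.
P_a = ½K_aγH² = 0.5×0.3333×124.6×25.5² = 13500 lb/ft, acting at H/3 = 8.500 ft above the base.
FS_sliding = μW / P_a = 0.5×37102 / 13500 = 1.374.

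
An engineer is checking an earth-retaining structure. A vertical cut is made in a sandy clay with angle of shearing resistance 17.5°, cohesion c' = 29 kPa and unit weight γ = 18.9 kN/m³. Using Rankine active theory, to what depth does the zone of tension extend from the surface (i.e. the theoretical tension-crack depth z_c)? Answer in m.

4.19 m

K_a = tan²(45° − 17.5°/2) = 0.5376; √K_a = 0.7332.
The active pressure is zero where K_a γ z = 2c√K_a, so z_c = 2c/(γ√K_a) = 2×29/(18.9×0.7332) = 4.185 m.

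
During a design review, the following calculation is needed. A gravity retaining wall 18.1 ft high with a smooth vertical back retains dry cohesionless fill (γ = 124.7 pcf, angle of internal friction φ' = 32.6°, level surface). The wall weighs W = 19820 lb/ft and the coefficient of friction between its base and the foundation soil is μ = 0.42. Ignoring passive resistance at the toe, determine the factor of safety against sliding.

1.36

K_a = tan²(45° − 32.6°/2) = 0.2997.
P_a = ½K_aγH² = 0.5×0.2997×124.7×18.1² = 6123 lb/ft, acting at H/3 = 6.033 ft above the base.
FS_sliding = μW / P_a = 0.42×19820 / 6123 = 1.360.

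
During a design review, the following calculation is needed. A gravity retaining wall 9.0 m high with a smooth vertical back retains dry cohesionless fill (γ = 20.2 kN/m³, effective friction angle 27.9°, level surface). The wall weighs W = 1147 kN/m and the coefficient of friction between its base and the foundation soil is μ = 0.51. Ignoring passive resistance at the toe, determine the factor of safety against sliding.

K_a = tan²(45° − 27.9°/2) = 0.3625.
P_a = ½K_aγH² = 0.5×0.3625×20.2×9.0² = 296.5 kN/m, acting at H/3 = 3.000 m above the base.
FS_sliding = μW / P_a = 0.51×1147 / 296.5 = 1.973.

1.97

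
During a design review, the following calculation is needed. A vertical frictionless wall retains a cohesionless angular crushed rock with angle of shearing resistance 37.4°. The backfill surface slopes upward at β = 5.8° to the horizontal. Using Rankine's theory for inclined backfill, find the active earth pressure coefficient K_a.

0.247

K_a = cos β · (cos β − √(cos²β − cos²φ)) / (cos β + √(cos²β − cos²φ)).
cos β = 0.9949, cos φ = 0.7944, √(cos²β − cos²φ) = 0.5989.
K_a = 0.9949 × (0.9949 − 0.5989)/(0.9949 + 0.5989) = 0.2472.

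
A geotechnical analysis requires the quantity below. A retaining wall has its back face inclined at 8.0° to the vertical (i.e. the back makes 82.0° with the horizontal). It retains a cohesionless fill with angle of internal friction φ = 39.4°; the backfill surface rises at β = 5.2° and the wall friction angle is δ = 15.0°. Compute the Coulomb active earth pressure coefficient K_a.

K_a = sin²(α+φ) / [sin²α · sin(α−δ) · (1 + √{sin(φ+δ)sin(φ−β) / (sin(α−δ)sin(α+β))})²].
With α = 82.0°, φ = 39.4°, δ = 15.0°, β = 5.2°: K_a = 0.2776.

0.278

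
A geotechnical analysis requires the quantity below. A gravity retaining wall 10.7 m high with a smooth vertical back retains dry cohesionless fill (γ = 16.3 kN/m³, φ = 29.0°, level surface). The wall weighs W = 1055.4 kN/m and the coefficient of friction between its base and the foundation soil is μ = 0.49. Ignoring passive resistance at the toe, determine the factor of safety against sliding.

1.60

K_a = tan²(45° − 29.0°/2) = 0.3470.
P_a = ½K_aγH² = 0.5×0.3470×16.3×10.7² = 323.8 kN/m, acting at H/3 = 3.567 m above the base.
FS_sliding = μW / P_a = 0.49×1055.4 / 323.8 = 1.597.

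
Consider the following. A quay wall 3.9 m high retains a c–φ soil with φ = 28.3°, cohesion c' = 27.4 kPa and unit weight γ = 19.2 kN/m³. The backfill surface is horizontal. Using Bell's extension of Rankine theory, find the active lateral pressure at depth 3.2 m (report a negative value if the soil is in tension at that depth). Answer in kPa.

K_a = (1 − sin φ)/(1 + sin φ) = 0.3568.
σ_a = K_a γ z − 2c√K_a = 0.3568×19.2×3.2 − 2×27.4×0.5973 = -10.81 kPa.

-10.8 kPa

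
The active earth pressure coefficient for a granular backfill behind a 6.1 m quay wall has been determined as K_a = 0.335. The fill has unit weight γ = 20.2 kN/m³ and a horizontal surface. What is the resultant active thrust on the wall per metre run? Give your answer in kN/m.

126 kN/m

P = ½ K_a γ H² = 0.5 × 0.335 × 20.2 × 6.1² = 125.9 kN/m.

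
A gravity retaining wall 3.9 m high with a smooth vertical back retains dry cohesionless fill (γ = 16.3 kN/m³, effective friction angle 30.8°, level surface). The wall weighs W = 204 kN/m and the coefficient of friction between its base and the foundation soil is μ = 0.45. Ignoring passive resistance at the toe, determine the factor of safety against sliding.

2.29

K_a = tan²(45° − 30.8°/2) = 0.3227.
P_a = ½K_aγH² = 0.5×0.3227×16.3×3.9² = 40.00 kN/m, acting at H/3 = 1.300 m above the base.
FS_sliding = μW / P_a = 0.45×204 / 40.00 = 2.295.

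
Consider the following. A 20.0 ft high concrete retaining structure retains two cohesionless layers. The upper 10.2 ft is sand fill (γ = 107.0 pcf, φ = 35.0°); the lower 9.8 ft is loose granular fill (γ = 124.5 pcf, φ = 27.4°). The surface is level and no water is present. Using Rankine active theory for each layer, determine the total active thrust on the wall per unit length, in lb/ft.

7670 lb/ft

K_a1 = tan²(45°−35.0°/2) = 0.2710; K_a2 = tan²(45°−27.4°/2) = 0.3697.
Layer 1: σ at base = K_a1 γ₁ h₁ = 295.8 psf; P₁ = ½×295.8×10.2 = 1508.
Layer 2: σ_v at top = γ₁h₁ = 1091; σ_h top = K_a2×1091 = 403.5; σ_h base = K_a2×(1091+124.5×9.8) = 854.5.
P₂ = ½(403.5+854.5)×9.8 = 6164. Total P_a = 1508+6164 = 7672 lb/ft.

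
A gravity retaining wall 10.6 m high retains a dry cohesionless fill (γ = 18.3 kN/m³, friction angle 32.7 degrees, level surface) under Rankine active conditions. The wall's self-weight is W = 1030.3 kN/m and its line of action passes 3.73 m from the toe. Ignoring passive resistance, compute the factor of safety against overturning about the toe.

K_a = tan²(45° − 32.7°/2) = 0.2985.
P_a = ½K_aγH² = 0.5×0.2985×18.3×10.6² = 306.9 kN/m, acting at H/3 = 3.533 m above the base.
Overturning moment M_o = P_a × H/3 = 306.9 × 3.533 = 1084.
Resisting moment M_r = W × 3.73 = 1030.3 × 3.73 = 3843.
FS_overturning = M_r/M_o = 3843/1084 = 3.544.

3.54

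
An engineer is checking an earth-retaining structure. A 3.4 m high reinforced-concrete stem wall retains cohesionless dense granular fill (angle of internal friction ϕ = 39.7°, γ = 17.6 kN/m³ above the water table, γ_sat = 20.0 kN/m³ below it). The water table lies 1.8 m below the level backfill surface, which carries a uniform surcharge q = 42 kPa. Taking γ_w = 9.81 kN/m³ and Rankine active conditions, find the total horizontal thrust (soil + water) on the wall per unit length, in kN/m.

K_a = tan²(45° − φ/2) = 0.2204.
γ' = 20.0 − 9.81 = 10.19 kN/m³. h₂ = H − d_w = 1.6 m.
σ'_h: at surface K_a·q = 9.258; at WT K_a(q+γd_w) = 16.24; at base K_a(q+γd_w+γ'h₂) = 19.84 kPa.
P₁ = ½(9.258+16.24)×1.8 = 22.95; P₂ = ½(16.24+19.84)×1.6 = 28.86; P_w = ½γ_w h₂² = 12.56.
Total = 22.95+28.86+12.56 = 64.37 kN/m.

64.4 kN/m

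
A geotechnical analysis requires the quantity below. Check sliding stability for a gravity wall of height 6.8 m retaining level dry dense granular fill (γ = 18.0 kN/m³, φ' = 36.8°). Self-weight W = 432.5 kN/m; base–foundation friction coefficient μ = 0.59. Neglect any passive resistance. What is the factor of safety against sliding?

2.45

K_a = tan²(45° − 36.8°/2) = 0.2508.
P_a = ½K_aγH² = 0.5×0.2508×18.0×6.8² = 104.4 kN/m, acting at H/3 = 2.267 m above the base.
FS_sliding = μW / P_a = 0.59×432.5 / 104.4 = 2.445.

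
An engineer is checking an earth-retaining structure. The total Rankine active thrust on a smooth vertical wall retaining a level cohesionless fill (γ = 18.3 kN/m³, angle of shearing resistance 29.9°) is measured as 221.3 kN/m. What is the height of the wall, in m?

K_a = 0.3347. P_a = ½ K_a γ H² ⇒ H = √(2P_a/(K_a γ)).
H = √(2×221.3/(0.3347×18.3)) = 8.501 m.

8.50 m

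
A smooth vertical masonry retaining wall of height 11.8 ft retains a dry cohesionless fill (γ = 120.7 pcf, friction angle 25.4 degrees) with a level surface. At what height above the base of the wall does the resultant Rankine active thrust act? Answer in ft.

3.93 ft

K_a = 0.3996.
The pressure distribution is triangular, so the resultant acts at H/3 above the base = 11.8/3 = 3.933 ft.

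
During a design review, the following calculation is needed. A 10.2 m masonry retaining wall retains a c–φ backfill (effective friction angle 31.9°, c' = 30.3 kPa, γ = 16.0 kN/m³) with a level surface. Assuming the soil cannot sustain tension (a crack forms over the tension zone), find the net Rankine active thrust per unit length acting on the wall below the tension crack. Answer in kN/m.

28.2 kN/m

K_a = 0.3085; √K_a = 0.5555.
Tension-crack depth z_c = 2c/(γ√K_a) = 2×30.3/(16.0×0.5555) = 6.819 m.
σ_a at base = K_a γ H − 2c√K_a = 0.3085×16.0×10.2 − 2×30.3×0.5555 = 16.69 kPa.
P_a = ½ × 16.69 × (H − z_c) = 0.5×16.69×3.381 = 28.22 kN/m.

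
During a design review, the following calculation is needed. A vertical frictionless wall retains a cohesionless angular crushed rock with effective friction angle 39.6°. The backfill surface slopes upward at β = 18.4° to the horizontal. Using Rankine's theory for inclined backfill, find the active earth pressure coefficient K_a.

0.249

K_a = cos β · (cos β − √(cos²β − cos²φ)) / (cos β + √(cos²β − cos²φ)).
cos β = 0.9489, cos φ = 0.7705, √(cos²β − cos²φ) = 0.5538.
K_a = 0.9489 × (0.9489 − 0.5538)/(0.9489 + 0.5538) = 0.2495.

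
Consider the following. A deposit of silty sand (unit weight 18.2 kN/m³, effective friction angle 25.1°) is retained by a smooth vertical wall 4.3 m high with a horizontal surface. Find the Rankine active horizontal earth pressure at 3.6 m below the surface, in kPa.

K_a = (1 − sin φ)/(1 + sin φ) = 0.4043.
σ_h = K_a γ z = 0.4043 × 18.2 × 3.6 = 26.49 kPa.

26.5 kPa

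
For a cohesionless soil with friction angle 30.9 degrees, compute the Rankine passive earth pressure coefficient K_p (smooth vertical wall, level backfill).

K_p = (1 + sin φ)/(1 − sin φ) = tan²(45° + 30.9°/2) = 3.111.

3.11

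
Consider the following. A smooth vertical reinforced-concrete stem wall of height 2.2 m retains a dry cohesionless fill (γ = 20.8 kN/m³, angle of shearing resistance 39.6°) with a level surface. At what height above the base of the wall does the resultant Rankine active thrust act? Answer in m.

0.733 m

K_a = 0.2214.
The pressure distribution is triangular, so the resultant acts at H/3 above the base = 2.2/3 = 0.7333 m.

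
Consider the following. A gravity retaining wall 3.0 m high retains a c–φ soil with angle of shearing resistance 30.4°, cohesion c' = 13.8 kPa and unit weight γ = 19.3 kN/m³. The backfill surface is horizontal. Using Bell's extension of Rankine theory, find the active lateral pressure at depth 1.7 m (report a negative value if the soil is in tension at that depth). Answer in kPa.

-5.05 kPa

K_a = (1 − sin φ)/(1 + sin φ) = 0.3280.
σ_a = K_a γ z − 2c√K_a = 0.3280×19.3×1.7 − 2×13.8×0.5727 = -5.045 kPa.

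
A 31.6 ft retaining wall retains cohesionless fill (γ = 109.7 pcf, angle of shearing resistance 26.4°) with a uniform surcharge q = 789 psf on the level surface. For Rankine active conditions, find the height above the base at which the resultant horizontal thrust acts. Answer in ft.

K_a = 0.3844.
Triangular part P₁ = ½K_aγH² = 21060 at H/3 = 10.53 ft; rectangular part P₂ = K_a q H = 9585 at H/2 = 15.80 ft.
ȳ = (P₁·10.53 + P₂·15.80)/(P₁+P₂) = 12.18 ft.

12.2 ft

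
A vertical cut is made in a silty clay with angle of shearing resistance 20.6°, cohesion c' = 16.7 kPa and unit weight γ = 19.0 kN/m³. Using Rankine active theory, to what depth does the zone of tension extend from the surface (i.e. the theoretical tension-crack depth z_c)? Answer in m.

2.54 m

K_a = tan²(45° − 20.6°/2) = 0.4795; √K_a = 0.6924.
The active pressure is zero where K_a γ z = 2c√K_a, so z_c = 2c/(γ√K_a) = 2×16.7/(19.0×0.6924) = 2.539 m.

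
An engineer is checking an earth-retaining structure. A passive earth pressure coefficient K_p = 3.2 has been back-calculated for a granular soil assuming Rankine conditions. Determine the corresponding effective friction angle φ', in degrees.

31.6°

K_p = (1+sin φ)/(1−sin φ) ⇒ sin φ = (K_p − 1)/(K_p + 1) = 0.5238.
φ = arcsin(0.5238) = 31.59°.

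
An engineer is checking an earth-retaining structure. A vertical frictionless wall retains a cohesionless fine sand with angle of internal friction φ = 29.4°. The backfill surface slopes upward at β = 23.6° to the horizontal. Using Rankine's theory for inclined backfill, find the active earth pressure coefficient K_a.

0.483

K_a = cos β · (cos β − √(cos²β − cos²φ)) / (cos β + √(cos²β − cos²φ)).
cos β = 0.9164, cos φ = 0.8712, √(cos²β − cos²φ) = 0.2841.
K_a = 0.9164 × (0.9164 − 0.2841)/(0.9164 + 0.2841) = 0.4826.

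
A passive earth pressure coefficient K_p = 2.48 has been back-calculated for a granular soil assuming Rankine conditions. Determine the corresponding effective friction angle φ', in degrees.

K_p = (1+sin φ)/(1−sin φ) ⇒ sin φ = (K_p − 1)/(K_p + 1) = 0.4253.
φ = arcsin(0.4253) = 25.17°.

25.2°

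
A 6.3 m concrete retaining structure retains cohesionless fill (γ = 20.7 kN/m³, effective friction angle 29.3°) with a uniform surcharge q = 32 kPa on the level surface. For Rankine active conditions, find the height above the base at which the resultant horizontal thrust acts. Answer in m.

K_a = 0.3428.
Triangular part P₁ = ½K_aγH² = 140.8 at H/3 = 2.100 m; rectangular part P₂ = K_a q H = 69.12 at H/2 = 3.150 m.
ȳ = (P₁·2.100 + P₂·3.150)/(P₁+P₂) = 2.446 m.

2.45 m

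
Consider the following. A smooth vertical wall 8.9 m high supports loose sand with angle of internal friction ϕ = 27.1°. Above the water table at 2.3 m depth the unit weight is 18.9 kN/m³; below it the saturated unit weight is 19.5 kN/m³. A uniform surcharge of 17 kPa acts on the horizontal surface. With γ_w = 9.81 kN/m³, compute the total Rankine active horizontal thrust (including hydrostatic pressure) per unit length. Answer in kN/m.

475 kN/m

K_a = tan²(45° − φ/2) = 0.3741.
γ' = 19.5 − 9.81 = 9.690 kN/m³. h₂ = H − d_w = 6.6 m.
σ'_h: at surface K_a·q = 6.359; at WT K_a(q+γd_w) = 22.62; at base K_a(q+γd_w+γ'h₂) = 46.54 kPa.
P₁ = ½(6.359+22.62)×2.3 = 33.32; P₂ = ½(22.62+46.54)×6.6 = 228.2; P_w = ½γ_w h₂² = 213.7.
Total = 33.32+228.2+213.7 = 475.2 kN/m.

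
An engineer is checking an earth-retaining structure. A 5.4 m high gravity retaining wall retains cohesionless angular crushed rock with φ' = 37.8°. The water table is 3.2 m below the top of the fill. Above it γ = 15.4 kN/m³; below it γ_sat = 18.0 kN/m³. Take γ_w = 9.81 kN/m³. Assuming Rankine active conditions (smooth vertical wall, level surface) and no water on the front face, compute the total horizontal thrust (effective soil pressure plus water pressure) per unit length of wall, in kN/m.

K_a = tan²(45° − φ/2) = 0.2400.
γ' = 18.0 − 9.81 = 8.190 kN/m³. Depth below WT = 2.2 m.
σ'_h at WT = K_a γ d_w = 11.83 kPa; at base = 11.83 + K_a γ' × 2.2 = 16.15 kPa.
P₁ (0–3.2 m) = ½×11.83×3.2 = 18.92. P₂ (3.2–5.4 m) = ½(11.83+16.15)×2.2 = 30.78.
P_w = ½ γ_w h₂² = 0.5×9.81×2.2² = 23.74. Total = 18.92+30.78+23.74 = 73.44 kN/m.

73.4 kN/m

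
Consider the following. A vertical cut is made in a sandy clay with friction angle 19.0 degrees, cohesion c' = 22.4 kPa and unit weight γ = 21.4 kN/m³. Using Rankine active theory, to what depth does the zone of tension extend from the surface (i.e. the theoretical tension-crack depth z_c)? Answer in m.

K_a = tan²(45° − 19.0°/2) = 0.5088; √K_a = 0.7133.
The active pressure is zero where K_a γ z = 2c√K_a, so z_c = 2c/(γ√K_a) = 2×22.4/(21.4×0.7133) = 2.935 m.

2.93 m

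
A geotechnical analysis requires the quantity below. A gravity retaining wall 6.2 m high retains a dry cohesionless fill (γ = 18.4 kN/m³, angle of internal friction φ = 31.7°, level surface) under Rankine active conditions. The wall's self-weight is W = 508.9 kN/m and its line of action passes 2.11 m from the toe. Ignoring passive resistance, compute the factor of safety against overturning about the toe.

4.72

K_a = tan²(45° − 31.7°/2) = 0.3111.
P_a = ½K_aγH² = 0.5×0.3111×18.4×6.2² = 110.0 kN/m, acting at H/3 = 2.067 m above the base.
Overturning moment M_o = P_a × H/3 = 110.0 × 2.067 = 227.4.
Resisting moment M_r = W × 2.11 = 508.9 × 2.11 = 1074.
FS_overturning = M_r/M_o = 1074/227.4 = 4.723.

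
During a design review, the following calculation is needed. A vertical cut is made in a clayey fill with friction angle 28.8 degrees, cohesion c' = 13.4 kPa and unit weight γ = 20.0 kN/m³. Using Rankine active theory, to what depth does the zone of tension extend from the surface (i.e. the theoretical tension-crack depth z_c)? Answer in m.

2.27 m

K_a = tan²(45° − 28.8°/2) = 0.3498; √K_a = 0.5914.
The active pressure is zero where K_a γ z = 2c√K_a, so z_c = 2c/(γ√K_a) = 2×13.4/(20.0×0.5914) = 2.266 m.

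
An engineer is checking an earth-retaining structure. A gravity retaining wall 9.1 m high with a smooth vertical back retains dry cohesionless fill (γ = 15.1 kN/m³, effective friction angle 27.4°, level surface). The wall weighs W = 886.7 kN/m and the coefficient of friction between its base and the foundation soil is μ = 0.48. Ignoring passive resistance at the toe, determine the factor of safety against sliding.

K_a = tan²(45° − 27.4°/2) = 0.3697.
P_a = ½K_aγH² = 0.5×0.3697×15.1×9.1² = 231.1 kN/m, acting at H/3 = 3.033 m above the base.
FS_sliding = μW / P_a = 0.48×886.7 / 231.1 = 1.841.

1.84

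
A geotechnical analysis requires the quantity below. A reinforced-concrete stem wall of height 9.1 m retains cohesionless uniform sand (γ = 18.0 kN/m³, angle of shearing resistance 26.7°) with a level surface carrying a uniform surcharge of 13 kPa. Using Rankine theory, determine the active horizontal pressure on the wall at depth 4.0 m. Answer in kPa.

K_a = (1 − sin φ)/(1 + sin φ) = 0.3800.
σ_v = γz + q = 18.0 × 4.0 + 13 = 85.00 kPa.
σ_h = K_a σ_v = 0.3800 × 85.00 = 32.30 kPa.

32.3 kPa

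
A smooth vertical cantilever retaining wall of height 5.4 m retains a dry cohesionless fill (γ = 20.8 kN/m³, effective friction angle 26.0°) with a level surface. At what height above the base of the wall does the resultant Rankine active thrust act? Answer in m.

1.80 m

K_a = 0.3905.
The pressure distribution is triangular, so the resultant acts at H/3 above the base = 5.4/3 = 1.800 m.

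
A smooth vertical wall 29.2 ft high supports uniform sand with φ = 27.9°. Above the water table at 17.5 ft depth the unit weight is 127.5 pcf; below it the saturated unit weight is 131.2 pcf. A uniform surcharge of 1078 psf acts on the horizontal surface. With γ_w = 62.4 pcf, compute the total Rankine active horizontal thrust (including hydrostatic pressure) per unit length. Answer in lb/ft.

K_a = tan²(45° − φ/2) = 0.3625.
γ' = 131.2 − 62.4 = 68.80 pcf. h₂ = H − d_w = 11.7 ft.
σ'_h: at surface K_a·q = 390.7; at WT K_a(q+γd_w) = 1199; at base K_a(q+γd_w+γ'h₂) = 1491 psf.
P₁ = ½(390.7+1199)×17.5 = 13910; P₂ = ½(1199+1491)×11.7 = 15740; P_w = ½γ_w h₂² = 4271.
Total = 13910+15740+4271 = 33930 lb/ft.

33900 lb/ft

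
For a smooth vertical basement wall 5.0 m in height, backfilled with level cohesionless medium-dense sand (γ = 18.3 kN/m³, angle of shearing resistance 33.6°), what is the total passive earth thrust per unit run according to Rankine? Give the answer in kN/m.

K_p = tan²(45° + φ/2) = 3.478.
P_p = ½ K_p γ H² = 0.5 × 3.478 × 18.3 × 5.0² = 795.6 kN/m.

796 kN/m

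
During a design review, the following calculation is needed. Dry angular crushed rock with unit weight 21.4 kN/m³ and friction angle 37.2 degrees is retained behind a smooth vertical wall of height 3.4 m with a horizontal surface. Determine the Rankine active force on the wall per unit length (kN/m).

30.5 kN/m

K_a = tan²(45° − φ/2) = 0.2464.
P_a = ½ K_a γ H² = 0.5 × 0.2464 × 21.4 × 3.4² = 30.48 kN/m.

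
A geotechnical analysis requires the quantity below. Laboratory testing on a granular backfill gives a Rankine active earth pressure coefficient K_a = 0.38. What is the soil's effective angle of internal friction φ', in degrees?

26.7°

K_a = tan²(45° − φ/2) ⇒ 45° − φ/2 = arctan(√0.38) = 31.65°.
φ = 2(45° − 31.65°) = 26.70°.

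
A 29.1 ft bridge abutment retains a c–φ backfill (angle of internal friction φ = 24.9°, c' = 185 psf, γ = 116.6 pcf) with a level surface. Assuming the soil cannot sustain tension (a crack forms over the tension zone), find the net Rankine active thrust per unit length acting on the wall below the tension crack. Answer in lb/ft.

K_a = 0.4074; √K_a = 0.6383.
Tension-crack depth z_c = 2c/(γ√K_a) = 2×185/(116.6×0.6383) = 4.971 ft.
σ_a at base = K_a γ H − 2c√K_a = 0.4074×116.6×29.1 − 2×185×0.6383 = 1146 psf.
P_a = ½ × 1146 × (H − z_c) = 0.5×1146×24.13 = 13830 lb/ft.

13800 lb/ft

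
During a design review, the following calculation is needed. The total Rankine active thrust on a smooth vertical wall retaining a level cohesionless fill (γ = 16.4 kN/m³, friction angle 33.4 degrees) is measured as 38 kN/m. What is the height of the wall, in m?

K_a = 0.2899. P_a = ½ K_a γ H² ⇒ H = √(2P_a/(K_a γ)).
H = √(2×38/(0.2899×16.4)) = 3.998 m.

4.00 m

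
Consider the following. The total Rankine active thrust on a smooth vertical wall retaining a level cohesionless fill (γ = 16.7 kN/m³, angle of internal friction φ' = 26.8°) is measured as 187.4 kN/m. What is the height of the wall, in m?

7.70 m

K_a = 0.3785. P_a = ½ K_a γ H² ⇒ H = √(2P_a/(K_a γ)).
H = √(2×187.4/(0.3785×16.7)) = 7.701 m.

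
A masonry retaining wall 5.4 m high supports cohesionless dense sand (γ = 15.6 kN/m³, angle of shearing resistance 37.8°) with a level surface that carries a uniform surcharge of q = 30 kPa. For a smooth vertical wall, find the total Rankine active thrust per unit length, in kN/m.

93.5 kN/m

K_a = tan²(45° − φ/2) = 0.2400.
Soil triangle: ½ K_a γ H² = 0.5×0.2400×15.6×5.4² = 54.59 kN/m.
Surcharge rectangle: K_a q H = 0.2400×30×5.4 = 38.88 kN/m.
Total = 54.59 + 38.88 = 93.47 kN/m.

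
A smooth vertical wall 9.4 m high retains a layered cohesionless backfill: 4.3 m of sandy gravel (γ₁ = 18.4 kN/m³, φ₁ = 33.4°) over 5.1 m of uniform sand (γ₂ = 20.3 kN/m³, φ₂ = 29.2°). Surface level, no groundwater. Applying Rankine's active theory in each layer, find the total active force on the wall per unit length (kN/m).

279 kN/m

K_a1 = tan²(45°−33.4°/2) = 0.2899; K_a2 = tan²(45°−29.2°/2) = 0.3442.
Layer 1: σ at base = K_a1 γ₁ h₁ = 22.94 kPa; P₁ = ½×22.94×4.3 = 49.32.
Layer 2: σ_v at top = γ₁h₁ = 79.12; σ_h top = K_a2×79.12 = 27.23; σ_h base = K_a2×(79.12+20.3×5.1) = 62.87.
P₂ = ½(27.23+62.87)×5.1 = 229.8. Total P_a = 49.32+229.8 = 279.1 kN/m.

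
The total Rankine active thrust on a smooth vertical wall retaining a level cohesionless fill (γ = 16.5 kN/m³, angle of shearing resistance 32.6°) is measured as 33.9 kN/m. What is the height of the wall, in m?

K_a = 0.2997. P_a = ½ K_a γ H² ⇒ H = √(2P_a/(K_a γ)).
H = √(2×33.9/(0.2997×16.5)) = 3.703 m.

3.70 m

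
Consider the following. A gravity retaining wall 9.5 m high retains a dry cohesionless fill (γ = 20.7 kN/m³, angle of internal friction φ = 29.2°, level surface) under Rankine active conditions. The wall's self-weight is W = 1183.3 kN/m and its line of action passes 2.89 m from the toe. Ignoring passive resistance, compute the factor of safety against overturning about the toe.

K_a = tan²(45° − 29.2°/2) = 0.3442.
P_a = ½K_aγH² = 0.5×0.3442×20.7×9.5² = 321.5 kN/m, acting at H/3 = 3.167 m above the base.
Overturning moment M_o = P_a × H/3 = 321.5 × 3.167 = 1018.
Resisting moment M_r = W × 2.89 = 1183.3 × 2.89 = 3420.
FS_overturning = M_r/M_o = 3420/1018 = 3.359.

3.36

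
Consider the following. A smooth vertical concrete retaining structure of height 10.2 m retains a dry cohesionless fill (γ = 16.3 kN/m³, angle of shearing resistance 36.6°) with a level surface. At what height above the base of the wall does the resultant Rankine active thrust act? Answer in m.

3.40 m

K_a = 0.2530.
The pressure distribution is triangular, so the resultant acts at H/3 above the base = 10.2/3 = 3.400 m.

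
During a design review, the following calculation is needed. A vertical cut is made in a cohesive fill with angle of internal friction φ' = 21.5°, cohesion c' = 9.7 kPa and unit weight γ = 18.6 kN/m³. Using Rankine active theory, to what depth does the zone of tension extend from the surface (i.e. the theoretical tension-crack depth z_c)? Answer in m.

1.53 m

K_a = tan²(45° − 21.5°/2) = 0.4636; √K_a = 0.6809.
The active pressure is zero where K_a γ z = 2c√K_a, so z_c = 2c/(γ√K_a) = 2×9.7/(18.6×0.6809) = 1.532 m.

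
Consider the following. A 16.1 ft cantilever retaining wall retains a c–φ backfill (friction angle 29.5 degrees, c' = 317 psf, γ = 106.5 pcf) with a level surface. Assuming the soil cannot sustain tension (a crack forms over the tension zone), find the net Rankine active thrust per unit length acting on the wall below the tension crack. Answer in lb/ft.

K_a = 0.3401; √K_a = 0.5832.
Tension-crack depth z_c = 2c/(γ√K_a) = 2×317/(106.5×0.5832) = 10.21 ft.
σ_a at base = K_a γ H − 2c√K_a = 0.3401×106.5×16.1 − 2×317×0.5832 = 213.4 psf.
P_a = ½ × 213.4 × (H − z_c) = 0.5×213.4×5.892 = 628.7 lb/ft.

629 lb/ft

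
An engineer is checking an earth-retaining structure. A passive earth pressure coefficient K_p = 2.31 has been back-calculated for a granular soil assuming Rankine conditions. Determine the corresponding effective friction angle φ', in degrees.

23.3°

K_p = (1+sin φ)/(1−sin φ) ⇒ sin φ = (K_p − 1)/(K_p + 1) = 0.3958.
φ = arcsin(0.3958) = 23.31°.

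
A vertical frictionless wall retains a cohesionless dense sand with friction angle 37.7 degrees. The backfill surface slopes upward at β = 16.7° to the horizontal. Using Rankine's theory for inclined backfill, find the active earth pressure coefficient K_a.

K_a = cos β · (cos β − √(cos²β − cos²φ)) / (cos β + √(cos²β − cos²φ)).
cos β = 0.9578, cos φ = 0.7912, √(cos²β − cos²φ) = 0.5398.
K_a = 0.9578 × (0.9578 − 0.5398)/(0.9578 + 0.5398) = 0.2673.

0.267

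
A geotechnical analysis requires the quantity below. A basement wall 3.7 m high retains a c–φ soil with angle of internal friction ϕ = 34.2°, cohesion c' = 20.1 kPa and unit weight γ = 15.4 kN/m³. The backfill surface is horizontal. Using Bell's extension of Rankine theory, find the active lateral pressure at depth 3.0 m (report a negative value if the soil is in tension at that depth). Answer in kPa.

-8.33 kPa

K_a = (1 − sin φ)/(1 + sin φ) = 0.2803.
σ_a = K_a γ z − 2c√K_a = 0.2803×15.4×3.0 − 2×20.1×0.5295 = -8.333 kPa.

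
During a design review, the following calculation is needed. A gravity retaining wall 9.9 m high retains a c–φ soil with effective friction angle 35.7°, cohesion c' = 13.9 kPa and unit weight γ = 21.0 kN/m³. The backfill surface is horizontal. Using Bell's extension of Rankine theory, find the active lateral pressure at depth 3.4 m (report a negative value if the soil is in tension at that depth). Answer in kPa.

K_a = (1 − sin φ)/(1 + sin φ) = 0.2630.
σ_a = K_a γ z − 2c√K_a = 0.2630×21.0×3.4 − 2×13.9×0.5128 = 4.521 kPa.

4.52 kPa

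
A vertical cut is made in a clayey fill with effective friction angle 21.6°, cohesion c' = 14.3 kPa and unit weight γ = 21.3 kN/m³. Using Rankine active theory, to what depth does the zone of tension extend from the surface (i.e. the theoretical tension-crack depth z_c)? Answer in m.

1.98 m

K_a = tan²(45° − 21.6°/2) = 0.4619; √K_a = 0.6796.
The active pressure is zero where K_a γ z = 2c√K_a, so z_c = 2c/(γ√K_a) = 2×14.3/(21.3×0.6796) = 1.976 m.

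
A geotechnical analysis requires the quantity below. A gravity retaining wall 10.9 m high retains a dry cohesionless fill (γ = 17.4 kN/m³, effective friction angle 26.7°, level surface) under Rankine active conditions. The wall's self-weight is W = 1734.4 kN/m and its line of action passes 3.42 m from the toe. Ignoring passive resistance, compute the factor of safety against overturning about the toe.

4.16

K_a = tan²(45° − 26.7°/2) = 0.3800.
P_a = ½K_aγH² = 0.5×0.3800×17.4×10.9² = 392.7 kN/m, acting at H/3 = 3.633 m above the base.
Overturning moment M_o = P_a × H/3 = 392.7 × 3.633 = 1427.
Resisting moment M_r = W × 3.42 = 1734.4 × 3.42 = 5932.
FS_overturning = M_r/M_o = 5932/1427 = 4.157.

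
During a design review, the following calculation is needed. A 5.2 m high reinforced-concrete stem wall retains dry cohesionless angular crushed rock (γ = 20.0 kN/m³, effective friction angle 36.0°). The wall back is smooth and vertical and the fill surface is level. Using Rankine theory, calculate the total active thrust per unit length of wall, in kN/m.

70.2 kN/m

K_a = tan²(45° − φ/2) = 0.2596.
P_a = ½ K_a γ H² = 0.5 × 0.2596 × 20.0 × 5.2² = 70.20 kN/m.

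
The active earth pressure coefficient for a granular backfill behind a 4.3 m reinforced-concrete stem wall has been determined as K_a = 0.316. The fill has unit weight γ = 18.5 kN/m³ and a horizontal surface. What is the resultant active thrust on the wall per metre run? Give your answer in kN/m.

54.0 kN/m

P = ½ K_a γ H² = 0.5 × 0.316 × 18.5 × 4.3² = 54.05 kN/m.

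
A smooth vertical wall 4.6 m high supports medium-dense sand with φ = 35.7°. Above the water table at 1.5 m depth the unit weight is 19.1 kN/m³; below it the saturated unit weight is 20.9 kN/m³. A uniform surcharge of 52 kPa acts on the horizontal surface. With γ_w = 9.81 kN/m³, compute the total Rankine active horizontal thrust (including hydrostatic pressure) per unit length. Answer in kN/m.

K_a = tan²(45° − φ/2) = 0.2630.
γ' = 20.9 − 9.81 = 11.09 kN/m³. h₂ = H − d_w = 3.1 m.
σ'_h: at surface K_a·q = 13.68; at WT K_a(q+γd_w) = 21.21; at base K_a(q+γd_w+γ'h₂) = 30.25 kPa.
P₁ = ½(13.68+21.21)×1.5 = 26.16; P₂ = ½(21.21+30.25)×3.1 = 79.77; P_w = ½γ_w h₂² = 47.14.
Total = 26.16+79.77+47.14 = 153.1 kN/m.

153 kN/m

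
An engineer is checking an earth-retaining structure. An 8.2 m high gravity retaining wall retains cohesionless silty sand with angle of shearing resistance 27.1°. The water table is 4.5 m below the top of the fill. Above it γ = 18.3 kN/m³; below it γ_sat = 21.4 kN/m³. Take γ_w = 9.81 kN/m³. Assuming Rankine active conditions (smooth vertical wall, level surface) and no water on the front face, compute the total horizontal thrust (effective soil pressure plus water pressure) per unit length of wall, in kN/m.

K_a = tan²(45° − φ/2) = 0.3741.
γ' = 21.4 − 9.81 = 11.59 kN/m³. Depth below WT = 3.7 m.
σ'_h at WT = K_a γ d_w = 30.80 kPa; at base = 30.80 + K_a γ' × 3.7 = 46.84 kPa.
P₁ (0–4.5 m) = ½×30.80×4.5 = 69.31. P₂ (4.5–8.2 m) = ½(30.80+46.84)×3.7 = 143.6.
P_w = ½ γ_w h₂² = 0.5×9.81×3.7² = 67.15. Total = 69.31+143.6+67.15 = 280.1 kN/m.

280 kN/m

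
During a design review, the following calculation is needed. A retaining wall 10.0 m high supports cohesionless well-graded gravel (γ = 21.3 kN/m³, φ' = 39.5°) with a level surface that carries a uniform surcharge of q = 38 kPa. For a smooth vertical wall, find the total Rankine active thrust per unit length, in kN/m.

K_a = tan²(45° − φ/2) = 0.2224.
Soil triangle: ½ K_a γ H² = 0.5×0.2224×21.3×10.0² = 236.9 kN/m.
Surcharge rectangle: K_a q H = 0.2224×38×10.0 = 84.53 kN/m.
Total = 236.9 + 84.53 = 321.4 kN/m.

321 kN/m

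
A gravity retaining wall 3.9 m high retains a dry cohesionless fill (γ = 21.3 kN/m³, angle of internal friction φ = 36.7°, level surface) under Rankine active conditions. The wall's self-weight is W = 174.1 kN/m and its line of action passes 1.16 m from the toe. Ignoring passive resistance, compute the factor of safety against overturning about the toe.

K_a = tan²(45° − 36.7°/2) = 0.2519.
P_a = ½K_aγH² = 0.5×0.2519×21.3×3.9² = 40.80 kN/m, acting at H/3 = 1.300 m above the base.
Overturning moment M_o = P_a × H/3 = 40.80 × 1.300 = 53.04.
Resisting moment M_r = W × 1.16 = 174.1 × 1.16 = 202.0.
FS_overturning = M_r/M_o = 202.0/53.04 = 3.808.

3.81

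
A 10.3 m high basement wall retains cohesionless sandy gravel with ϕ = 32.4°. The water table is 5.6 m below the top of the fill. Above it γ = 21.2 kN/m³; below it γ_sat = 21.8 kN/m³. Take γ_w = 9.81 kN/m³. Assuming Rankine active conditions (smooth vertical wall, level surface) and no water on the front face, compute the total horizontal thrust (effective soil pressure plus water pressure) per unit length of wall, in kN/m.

K_a = tan²(45° − φ/2) = 0.3022.
γ' = 21.8 − 9.81 = 11.99 kN/m³. Depth below WT = 4.7 m.
σ'_h at WT = K_a γ d_w = 35.88 kPa; at base = 35.88 + K_a γ' × 4.7 = 52.91 kPa.
P₁ (0–5.6 m) = ½×35.88×5.6 = 100.5. P₂ (5.6–10.3 m) = ½(35.88+52.91)×4.7 = 208.7.
P_w = ½ γ_w h₂² = 0.5×9.81×4.7² = 108.4. Total = 100.5+208.7+108.4 = 417.5 kN/m.

417 kN/m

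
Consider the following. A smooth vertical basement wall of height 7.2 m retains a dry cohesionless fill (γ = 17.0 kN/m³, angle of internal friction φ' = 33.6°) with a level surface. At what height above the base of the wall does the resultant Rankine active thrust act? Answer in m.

K_a = 0.2875.
The pressure distribution is triangular, so the resultant acts at H/3 above the base = 7.2/3 = 2.400 m.

2.40 m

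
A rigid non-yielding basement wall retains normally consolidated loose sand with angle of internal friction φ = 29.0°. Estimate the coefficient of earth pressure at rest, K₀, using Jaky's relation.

0.515

K₀ = 1 − sin φ' = 1 − sin 29.0° = 0.5152.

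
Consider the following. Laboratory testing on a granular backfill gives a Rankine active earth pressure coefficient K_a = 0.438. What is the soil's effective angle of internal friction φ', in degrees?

23.0°

K_a = tan²(45° − φ/2) ⇒ 45° − φ/2 = arctan(√0.438) = 33.50°.
φ = 2(45° − 33.50°) = 23.01°.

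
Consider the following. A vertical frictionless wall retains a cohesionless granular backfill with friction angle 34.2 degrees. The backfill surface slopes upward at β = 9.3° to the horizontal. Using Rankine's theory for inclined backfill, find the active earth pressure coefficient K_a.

0.290

K_a = cos β · (cos β − √(cos²β − cos²φ)) / (cos β + √(cos²β − cos²φ)).
cos β = 0.9869, cos φ = 0.8271, √(cos²β − cos²φ) = 0.5384.
K_a = 0.9869 × (0.9869 − 0.5384)/(0.9869 + 0.5384) = 0.2902.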